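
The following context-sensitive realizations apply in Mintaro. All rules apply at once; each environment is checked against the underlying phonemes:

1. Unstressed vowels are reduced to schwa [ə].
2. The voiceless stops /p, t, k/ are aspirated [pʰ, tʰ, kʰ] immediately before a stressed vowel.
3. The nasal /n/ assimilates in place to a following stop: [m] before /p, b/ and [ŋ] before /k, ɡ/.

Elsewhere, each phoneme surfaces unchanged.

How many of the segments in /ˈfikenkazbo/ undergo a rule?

4

Segments that undergo a rule: /e/ → [ə] (rule 1); /n/ → [ŋ] (rule 3); /a/ → [ə] (rule 1); /o/ → [ə] (rule 1).
All other segments surface unchanged.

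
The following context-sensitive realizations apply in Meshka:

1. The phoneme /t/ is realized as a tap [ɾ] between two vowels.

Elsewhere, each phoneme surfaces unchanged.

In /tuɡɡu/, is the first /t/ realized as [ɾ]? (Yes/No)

No

/t/ (word-initial) is in the target of rule 1 but the environment (between two vowels) is not met → [t].
The actual realization is [t], not [ɾ].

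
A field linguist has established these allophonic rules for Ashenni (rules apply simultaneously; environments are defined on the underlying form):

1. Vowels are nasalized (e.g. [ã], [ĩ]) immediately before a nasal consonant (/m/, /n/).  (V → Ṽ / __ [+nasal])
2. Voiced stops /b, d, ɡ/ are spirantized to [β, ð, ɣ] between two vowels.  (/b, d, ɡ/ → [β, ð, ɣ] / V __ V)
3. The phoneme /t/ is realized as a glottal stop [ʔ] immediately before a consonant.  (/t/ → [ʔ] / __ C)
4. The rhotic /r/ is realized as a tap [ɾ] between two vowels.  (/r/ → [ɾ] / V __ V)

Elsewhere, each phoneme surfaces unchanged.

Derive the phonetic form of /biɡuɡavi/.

/b/ (word-initial): rule 2 targets it, but not between two vowels → unchanged [b].
/i/ — between /b/ and /ɡ/; rule 1 does not apply here → [i].
/ɡ/ meets the environment for rule 2 (between two vowels) → [ɣ].
/u/ (between /ɡ/ and /ɡ/): rule 1 targets it, but not before a nasal consonant → unchanged [u].
/ɡ/ (between /u/ and /a/): between two vowels, so rule 2 applies → [ɣ].
/a/ (between /ɡ/ and /v/) fails the environment for rule 1, so it stays [a].
/v/ stays [v].
/i/ (word-final) is in the target of rule 1 but the environment (before a nasal consonant) is not met → [i].

[biɣuɣavi]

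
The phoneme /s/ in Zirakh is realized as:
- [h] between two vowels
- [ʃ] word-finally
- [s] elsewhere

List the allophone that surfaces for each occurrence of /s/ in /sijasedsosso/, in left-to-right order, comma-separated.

Occurrence 1 (position 1): no conditioning environment matches → elsewhere allophone [s].
Occurrence 2 (position 5): between two vowels → [h].
Occurrence 3 (position 8): no conditioning environment matches → elsewhere allophone [s].
Occurrence 4 (position 10): no conditioning environment matches → elsewhere allophone [s].
Occurrence 5 (position 11): no conditioning environment matches → elsewhere allophone [s].

[s], [h], [s], [s], [s]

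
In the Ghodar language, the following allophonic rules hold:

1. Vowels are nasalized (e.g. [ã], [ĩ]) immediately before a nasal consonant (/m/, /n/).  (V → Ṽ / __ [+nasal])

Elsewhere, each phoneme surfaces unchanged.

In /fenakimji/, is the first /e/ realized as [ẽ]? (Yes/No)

/e/ — between /f/ and /n/, before a nasal consonant — surfaces as [ẽ] (rule 1).
The actual realization is [ẽ], which matches [ẽ].

Yes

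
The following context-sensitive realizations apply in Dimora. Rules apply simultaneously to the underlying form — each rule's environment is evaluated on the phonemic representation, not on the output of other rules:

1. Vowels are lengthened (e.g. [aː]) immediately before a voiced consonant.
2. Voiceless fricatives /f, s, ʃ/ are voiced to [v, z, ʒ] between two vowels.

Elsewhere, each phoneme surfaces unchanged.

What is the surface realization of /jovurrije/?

/j/ (word-initial) is unaffected → [j].
Rule 1 applies to /o/ (between /j/ and /v/: before a voiced consonant) → [oː].
/v/ (between /o/ and /u/) is unaffected → [v].
/u/ (between /v/ and /r/) occurs before a voiced consonant → [uː] by rule 1.
/r/ (between /u/ and /r/): no rule targets it → [r].
/r/ (between /r/ and /i/) is unaffected → [r].
Rule 1 applies to /i/ (between /r/ and /j/: before a voiced consonant) → [iː].
/j/ — not in any rule's target class → [j].
/e/ — word-final; rule 1 does not apply here → [e].

[joːvuːrriːje]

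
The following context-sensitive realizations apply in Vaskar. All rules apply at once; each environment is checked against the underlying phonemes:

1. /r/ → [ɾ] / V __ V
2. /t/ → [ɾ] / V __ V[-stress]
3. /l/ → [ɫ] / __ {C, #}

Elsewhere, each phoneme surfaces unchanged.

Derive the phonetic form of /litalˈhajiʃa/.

/l/ (word-initial): rule 3 targets it, but not word-finally or immediately before a consonant → unchanged [l].
/i/ (between /l/ and /t/) is unaffected → [i].
/t/ (between /i/ and /a/) occurs between a vowel and a following unstressed vowel → [ɾ] by rule 2.
/a/ stays [a].
/l/ — between /a/ and /h/, word-finally or immediately before a consonant — surfaces as [ɫ] (rule 3).
/h/ — not in any rule's target class → [h].
/a/ — not in any rule's target class → [a].
/j/ — not in any rule's target class → [j].
/i/ (between /j/ and /ʃ/): no rule targets it → [i].
/ʃ/ (between /i/ and /a/) is unaffected → [ʃ].
/a/ stays [a].

[liɾaɫˈhajiʃa]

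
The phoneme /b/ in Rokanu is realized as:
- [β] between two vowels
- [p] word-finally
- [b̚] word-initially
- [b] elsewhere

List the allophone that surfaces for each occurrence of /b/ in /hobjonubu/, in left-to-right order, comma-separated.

Occurrence 1 (position 3): no conditioning environment matches → elsewhere allophone [b].
Occurrence 2 (position 8): between two vowels → [β].

[b], [β]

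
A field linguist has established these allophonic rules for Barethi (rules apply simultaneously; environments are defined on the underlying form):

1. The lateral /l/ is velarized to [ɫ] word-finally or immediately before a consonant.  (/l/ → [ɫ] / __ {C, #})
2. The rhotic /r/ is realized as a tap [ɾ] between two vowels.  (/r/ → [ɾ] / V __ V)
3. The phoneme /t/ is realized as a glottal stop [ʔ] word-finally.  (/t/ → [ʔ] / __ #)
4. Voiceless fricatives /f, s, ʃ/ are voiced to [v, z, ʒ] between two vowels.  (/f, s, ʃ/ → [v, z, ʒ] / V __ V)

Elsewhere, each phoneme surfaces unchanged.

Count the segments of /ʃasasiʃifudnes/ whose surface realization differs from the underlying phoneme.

4

Segments that undergo a rule: /s/ → [z] (rule 4); /s/ → [z] (rule 4); /ʃ/ → [ʒ] (rule 4); /f/ → [v] (rule 4).
All other segments surface unchanged.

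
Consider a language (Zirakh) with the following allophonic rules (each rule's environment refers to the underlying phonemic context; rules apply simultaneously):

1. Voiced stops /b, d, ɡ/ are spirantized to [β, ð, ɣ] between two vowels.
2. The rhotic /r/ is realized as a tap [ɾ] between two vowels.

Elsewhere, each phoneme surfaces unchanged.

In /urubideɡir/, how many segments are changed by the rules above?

Segments that undergo a rule: /r/ → [ɾ] (rule 2); /b/ → [β] (rule 1); /d/ → [ð] (rule 1); /ɡ/ → [ɣ] (rule 1).
All other segments surface unchanged.

4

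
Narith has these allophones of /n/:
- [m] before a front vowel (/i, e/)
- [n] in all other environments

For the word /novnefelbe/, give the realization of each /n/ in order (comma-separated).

[n], [m]

Occurrence 1 (position 1): no conditioning environment matches → elsewhere allophone [n].
Occurrence 2 (position 4): before a front vowel (/i, e/) → [m].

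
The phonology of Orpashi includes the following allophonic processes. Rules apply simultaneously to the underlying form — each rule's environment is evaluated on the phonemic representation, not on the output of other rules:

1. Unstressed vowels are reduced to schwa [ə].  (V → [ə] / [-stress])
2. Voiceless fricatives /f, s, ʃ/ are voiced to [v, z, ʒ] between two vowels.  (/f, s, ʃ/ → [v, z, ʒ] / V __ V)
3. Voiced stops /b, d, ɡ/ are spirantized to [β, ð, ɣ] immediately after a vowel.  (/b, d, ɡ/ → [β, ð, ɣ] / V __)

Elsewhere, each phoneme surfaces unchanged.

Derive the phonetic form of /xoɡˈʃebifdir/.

[xəɣˈʃeβəfdər]

/x/ stays [x].
/o/ meets the environment for rule 1 (in an unstressed syllable) → [ə].
/ɡ/ (between /o/ and /ʃ/) occurs immediately after a vowel → [ɣ] by rule 3.
/ʃ/ (between /ɡ/ and /e/): rule 2 targets it, but not between two vowels → unchanged [ʃ].
/e/ (between /ʃ/ and /b/): rule 1 targets it, but not in an unstressed syllable → unchanged [e].
Rule 3 applies to /b/ (between /e/ and /i/: immediately after a vowel) → [β].
/i/ — between /b/ and /f/, in an unstressed syllable — surfaces as [ə] (rule 1).
/f/ — between /i/ and /d/; rule 2 does not apply here → [f].
/d/ (between /f/ and /i/): rule 3 targets it, but not immediately after a vowel → unchanged [d].
/i/ (between /d/ and /r/): in an unstressed syllable, so rule 1 applies → [ə].
/r/ (word-final): no rule targets it → [r].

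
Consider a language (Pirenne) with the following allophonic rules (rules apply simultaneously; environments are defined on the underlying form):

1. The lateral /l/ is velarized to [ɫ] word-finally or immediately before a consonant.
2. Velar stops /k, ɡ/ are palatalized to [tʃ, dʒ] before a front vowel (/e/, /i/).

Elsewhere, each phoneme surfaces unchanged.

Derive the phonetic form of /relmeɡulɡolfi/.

[reɫmeɡuɫɡoɫfi]

/r/ (word-initial) is unaffected → [r].
/e/ (between /r/ and /l/) is unaffected → [e].
Rule 1 applies to /l/ (between /e/ and /m/: word-finally or immediately before a consonant) → [ɫ].
/m/ (between /l/ and /e/) is unaffected → [m].
/e/ stays [e].
/ɡ/ — between /e/ and /u/; rule 2 does not apply here → [ɡ].
/u/ (between /ɡ/ and /l/): no rule targets it → [u].
/l/ (between /u/ and /ɡ/): word-finally or immediately before a consonant, so rule 1 applies → [ɫ].
/ɡ/ (between /l/ and /o/) is in the target of rule 2 but the environment (before a front vowel) is not met → [ɡ].
/o/ stays [o].
/l/ — between /o/ and /f/, word-finally or immediately before a consonant — surfaces as [ɫ] (rule 1).
/f/ (between /l/ and /i/): no rule targets it → [f].
/i/ (word-final): no rule targets it → [i].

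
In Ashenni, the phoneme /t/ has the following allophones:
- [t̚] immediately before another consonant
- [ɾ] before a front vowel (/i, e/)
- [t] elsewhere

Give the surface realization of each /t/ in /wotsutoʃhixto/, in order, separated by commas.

[t̚], [t], [t]

Occurrence 1 (position 3): immediately before another consonant → [t̚].
Occurrence 2 (position 6): no conditioning environment matches → elsewhere allophone [t].
Occurrence 3 (position 12): no conditioning environment matches → elsewhere allophone [t].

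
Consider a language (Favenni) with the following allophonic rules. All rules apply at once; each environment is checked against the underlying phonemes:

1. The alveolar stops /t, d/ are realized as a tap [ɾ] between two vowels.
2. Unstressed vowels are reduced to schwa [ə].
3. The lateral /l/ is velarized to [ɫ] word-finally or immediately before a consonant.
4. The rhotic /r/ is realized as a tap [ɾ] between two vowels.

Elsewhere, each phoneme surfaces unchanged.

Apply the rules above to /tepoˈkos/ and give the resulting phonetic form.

[təpəˈkos]

/t/ (word-initial): rule 1 targets it, but not between two vowels → unchanged [t].
Rule 2 applies to /e/ (between /t/ and /p/: in an unstressed syllable) → [ə].
/p/ — not in any rule's target class → [p].
/o/ — between /p/ and /k/, in an unstressed syllable — surfaces as [ə] (rule 2).
/k/ stays [k].
/o/ (between /k/ and /s/) is in the target of rule 2 but the environment (in an unstressed syllable) is not met → [o].
/s/ stays [s].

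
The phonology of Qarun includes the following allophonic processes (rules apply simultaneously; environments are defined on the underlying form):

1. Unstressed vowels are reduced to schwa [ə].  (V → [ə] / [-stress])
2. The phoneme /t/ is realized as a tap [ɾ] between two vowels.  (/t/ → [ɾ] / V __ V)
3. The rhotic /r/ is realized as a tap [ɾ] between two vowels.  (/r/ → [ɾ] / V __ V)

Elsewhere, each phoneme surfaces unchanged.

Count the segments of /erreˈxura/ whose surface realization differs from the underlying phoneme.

Segments that undergo a rule: /e/ → [ə] (rule 1); /e/ → [ə] (rule 1); /r/ → [ɾ] (rule 3); /a/ → [ə] (rule 1).
All other segments surface unchanged.

4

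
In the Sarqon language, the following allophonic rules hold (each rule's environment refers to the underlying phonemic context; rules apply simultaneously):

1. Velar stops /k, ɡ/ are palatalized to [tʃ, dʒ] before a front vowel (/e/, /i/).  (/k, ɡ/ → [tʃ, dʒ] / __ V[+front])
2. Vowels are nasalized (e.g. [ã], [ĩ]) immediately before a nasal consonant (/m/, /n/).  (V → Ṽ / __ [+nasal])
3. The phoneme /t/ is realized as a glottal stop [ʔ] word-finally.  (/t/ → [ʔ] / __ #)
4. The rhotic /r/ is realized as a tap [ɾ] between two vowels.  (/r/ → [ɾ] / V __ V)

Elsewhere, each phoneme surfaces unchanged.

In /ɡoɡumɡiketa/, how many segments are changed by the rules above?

Segments that undergo a rule: /u/ → [ũ] (rule 2); /ɡ/ → [dʒ] (rule 1); /k/ → [tʃ] (rule 1).
All other segments surface unchanged.

3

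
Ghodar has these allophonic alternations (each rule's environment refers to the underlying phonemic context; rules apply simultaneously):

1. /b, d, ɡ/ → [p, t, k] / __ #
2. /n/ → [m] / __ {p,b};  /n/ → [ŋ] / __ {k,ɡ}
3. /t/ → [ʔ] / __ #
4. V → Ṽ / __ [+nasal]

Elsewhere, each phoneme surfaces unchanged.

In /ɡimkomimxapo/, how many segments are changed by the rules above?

3

Segments that undergo a rule: /i/ → [ĩ] (rule 4); /o/ → [õ] (rule 4); /i/ → [ĩ] (rule 4).
All other segments surface unchanged.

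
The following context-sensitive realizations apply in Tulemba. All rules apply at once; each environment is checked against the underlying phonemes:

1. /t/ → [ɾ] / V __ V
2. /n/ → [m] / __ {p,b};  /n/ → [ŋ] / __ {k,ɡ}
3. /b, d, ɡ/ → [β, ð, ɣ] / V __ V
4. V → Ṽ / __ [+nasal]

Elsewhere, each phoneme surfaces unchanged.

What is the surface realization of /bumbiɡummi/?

[bũmbiɣũmmi]

/b/ (word-initial) is in the target of rule 3 but the environment (between two vowels) is not met → [b].
/u/ meets the environment for rule 4 (before a nasal consonant) → [ũ].
/m/ (between /u/ and /b/) is unaffected → [m].
/b/ — between /m/ and /i/; rule 3 does not apply here → [b].
/i/ (between /b/ and /ɡ/) fails the environment for rule 4, so it stays [i].
/ɡ/ — between /i/ and /u/, between two vowels — surfaces as [ɣ] (rule 3).
/u/ (between /ɡ/ and /m/): before a nasal consonant, so rule 4 applies → [ũ].
/m/ (between /u/ and /m/): no rule targets it → [m].
/m/ stays [m].
/i/ — word-final; rule 4 does not apply here → [i].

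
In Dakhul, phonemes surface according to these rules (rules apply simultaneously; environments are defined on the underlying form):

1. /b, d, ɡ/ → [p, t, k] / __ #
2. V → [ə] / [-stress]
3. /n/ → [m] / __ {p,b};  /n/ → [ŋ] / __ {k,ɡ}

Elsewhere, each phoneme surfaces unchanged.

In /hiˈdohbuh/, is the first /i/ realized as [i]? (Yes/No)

/i/ — between /h/ and /d/, in an unstressed syllable — surfaces as [ə] (rule 2).
The actual realization is [ə], not [i].

No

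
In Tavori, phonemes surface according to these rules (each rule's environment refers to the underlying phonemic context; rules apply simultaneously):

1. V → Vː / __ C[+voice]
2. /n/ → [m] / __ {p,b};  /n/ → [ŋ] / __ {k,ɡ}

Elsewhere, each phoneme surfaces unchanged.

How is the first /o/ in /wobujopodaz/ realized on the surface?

[oː]

/o/ (between /w/ and /b/): before a voiced consonant, so rule 1 applies → [oː].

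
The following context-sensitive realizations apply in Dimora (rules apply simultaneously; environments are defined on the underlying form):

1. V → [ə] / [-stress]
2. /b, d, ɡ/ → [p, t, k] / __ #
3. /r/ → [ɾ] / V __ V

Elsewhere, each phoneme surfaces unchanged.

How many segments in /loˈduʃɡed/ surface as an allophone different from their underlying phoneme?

3

Segments that undergo a rule: /o/ → [ə] (rule 1); /e/ → [ə] (rule 1); /d/ → [t] (rule 2).
All other segments surface unchanged.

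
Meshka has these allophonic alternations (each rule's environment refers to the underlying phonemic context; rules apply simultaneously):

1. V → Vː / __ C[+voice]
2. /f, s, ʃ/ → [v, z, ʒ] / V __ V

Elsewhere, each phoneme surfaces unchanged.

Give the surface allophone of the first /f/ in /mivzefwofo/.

/f/ (between /e/ and /w/) fails the environment for rule 2, so it stays [f].

[f]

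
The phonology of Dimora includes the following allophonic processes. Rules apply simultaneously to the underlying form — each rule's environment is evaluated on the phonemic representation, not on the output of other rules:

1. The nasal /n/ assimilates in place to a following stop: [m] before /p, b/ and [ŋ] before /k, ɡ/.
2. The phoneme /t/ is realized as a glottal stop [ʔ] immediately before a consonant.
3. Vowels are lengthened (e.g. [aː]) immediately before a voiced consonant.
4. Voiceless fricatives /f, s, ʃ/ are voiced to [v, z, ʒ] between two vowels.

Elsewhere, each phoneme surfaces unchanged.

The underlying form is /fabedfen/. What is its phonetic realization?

/f/ (word-initial): rule 4 targets it, but not between two vowels → unchanged [f].
/a/ — between /f/ and /b/, before a voiced consonant — surfaces as [aː] (rule 3).
/e/ — between /b/ and /d/, before a voiced consonant — surfaces as [eː] (rule 3).
/f/ (between /d/ and /e/) is in the target of rule 4 but the environment (between two vowels) is not met → [f].
/e/ (between /f/ and /n/): before a voiced consonant, so rule 3 applies → [eː].
/n/ (word-final): rule 1 targets it, but not before a labial or velar stop → unchanged [n].

[faːbeːdfeːn]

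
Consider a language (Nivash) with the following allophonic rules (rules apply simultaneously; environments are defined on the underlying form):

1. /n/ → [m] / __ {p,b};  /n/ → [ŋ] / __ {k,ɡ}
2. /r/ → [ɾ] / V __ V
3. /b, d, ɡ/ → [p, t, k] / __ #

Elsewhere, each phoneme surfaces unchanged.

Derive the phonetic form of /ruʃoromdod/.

[ruʃoɾomdot]

/r/ (word-initial) fails the environment for rule 2, so it stays [r].
/u/ — not in any rule's target class → [u].
/ʃ/ (between /u/ and /o/): no rule targets it → [ʃ].
/o/ — not in any rule's target class → [o].
/r/ (between /o/ and /o/) occurs between two vowels → [ɾ] by rule 2.
/o/ stays [o].
/m/ (between /o/ and /d/): no rule targets it → [m].
/d/ (between /m/ and /o/): rule 3 targets it, but not word-finally → unchanged [d].
/o/ stays [o].
Rule 3 applies to /d/ (word-final: word-finally) → [t].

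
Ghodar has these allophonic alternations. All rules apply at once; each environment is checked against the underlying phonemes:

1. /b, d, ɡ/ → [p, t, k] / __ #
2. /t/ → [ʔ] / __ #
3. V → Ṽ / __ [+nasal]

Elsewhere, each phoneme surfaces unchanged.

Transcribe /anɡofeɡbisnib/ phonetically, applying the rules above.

/a/ (word-initial) occurs before a nasal consonant → [ã] by rule 3.
/n/ (between /a/ and /ɡ/): no rule targets it → [n].
/ɡ/ (between /n/ and /o/) is in the target of rule 1 but the environment (word-finally) is not met → [ɡ].
/o/ (between /ɡ/ and /f/): rule 3 targets it, but not before a nasal consonant → unchanged [o].
/f/ (between /o/ and /e/): no rule targets it → [f].
/e/ (between /f/ and /ɡ/) fails the environment for rule 3, so it stays [e].
/ɡ/ (between /e/ and /b/) is in the target of rule 1 but the environment (word-finally) is not met → [ɡ].
/b/ (between /ɡ/ and /i/) is in the target of rule 1 but the environment (word-finally) is not met → [b].
/i/ (between /b/ and /s/) fails the environment for rule 3, so it stays [i].
/s/ stays [s].
/n/ (between /s/ and /i/) is unaffected → [n].
/i/ — between /n/ and /b/; rule 3 does not apply here → [i].
Rule 1 applies to /b/ (word-final: word-finally) → [p].

[ãnɡofeɡbisnip]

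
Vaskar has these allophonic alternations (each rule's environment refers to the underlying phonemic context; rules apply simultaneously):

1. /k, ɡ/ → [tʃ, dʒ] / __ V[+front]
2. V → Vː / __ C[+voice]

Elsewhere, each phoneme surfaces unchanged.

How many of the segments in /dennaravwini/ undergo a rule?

4

Segments that undergo a rule: /e/ → [eː] (rule 2); /a/ → [aː] (rule 2); /a/ → [aː] (rule 2); /i/ → [iː] (rule 2).
All other segments surface unchanged.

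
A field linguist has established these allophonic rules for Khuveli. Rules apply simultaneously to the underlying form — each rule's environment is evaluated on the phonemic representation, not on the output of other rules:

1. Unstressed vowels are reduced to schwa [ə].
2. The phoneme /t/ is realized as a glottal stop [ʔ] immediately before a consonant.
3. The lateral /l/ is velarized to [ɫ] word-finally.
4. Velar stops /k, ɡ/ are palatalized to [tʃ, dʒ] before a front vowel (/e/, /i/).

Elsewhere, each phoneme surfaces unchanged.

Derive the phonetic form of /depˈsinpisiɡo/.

[dəpˈsinpəsəɡə]

/e/ (between /d/ and /p/) occurs in an unstressed syllable → [ə] by rule 1.
/i/ — between /s/ and /n/; rule 1 does not apply here → [i].
/i/ (between /p/ and /s/): in an unstressed syllable, so rule 1 applies → [ə].
/i/ (between /s/ and /ɡ/) occurs in an unstressed syllable → [ə] by rule 1.
/ɡ/ (between /i/ and /o/): rule 4 targets it, but not before a front vowel → unchanged [ɡ].
/o/ (word-final) occurs in an unstressed syllable → [ə] by rule 1.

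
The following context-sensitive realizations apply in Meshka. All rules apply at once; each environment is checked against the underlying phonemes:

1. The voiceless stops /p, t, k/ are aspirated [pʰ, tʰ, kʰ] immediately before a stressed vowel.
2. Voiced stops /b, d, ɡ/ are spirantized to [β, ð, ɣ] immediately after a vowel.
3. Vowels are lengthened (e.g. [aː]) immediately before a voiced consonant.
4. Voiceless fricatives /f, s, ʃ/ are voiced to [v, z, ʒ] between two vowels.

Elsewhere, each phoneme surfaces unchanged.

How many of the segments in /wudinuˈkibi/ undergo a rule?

Segments that undergo a rule: /u/ → [uː] (rule 3); /d/ → [ð] (rule 2); /i/ → [iː] (rule 3); /k/ → [kʰ] (rule 1); /i/ → [iː] (rule 3); /b/ → [β] (rule 2).
All other segments surface unchanged.

6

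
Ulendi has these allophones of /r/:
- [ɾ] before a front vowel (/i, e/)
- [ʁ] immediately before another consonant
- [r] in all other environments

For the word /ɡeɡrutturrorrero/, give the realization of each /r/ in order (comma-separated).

[r], [ʁ], [r], [ʁ], [ɾ], [r]

Occurrence 1 (position 4): no conditioning environment matches → elsewhere allophone [r].
Occurrence 2 (position 9): immediately before another consonant → [ʁ].
Occurrence 3 (position 10): no conditioning environment matches → elsewhere allophone [r].
Occurrence 4 (position 12): immediately before another consonant → [ʁ].
Occurrence 5 (position 13): before a front vowel (/i, e/) → [ɾ].
Occurrence 6 (position 15): no conditioning environment matches → elsewhere allophone [r].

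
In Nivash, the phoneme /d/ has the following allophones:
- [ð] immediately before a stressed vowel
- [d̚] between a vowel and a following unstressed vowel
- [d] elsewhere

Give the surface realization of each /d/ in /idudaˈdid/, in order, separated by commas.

Occurrence 1 (position 2): between a vowel and a following unstressed vowel → [d̚].
Occurrence 2 (position 4): between a vowel and a following unstressed vowel → [d̚].
Occurrence 3 (position 6): immediately before a stressed vowel → [ð].
Occurrence 4 (position 8): no conditioning environment matches → elsewhere allophone [d].

[d̚], [d̚], [ð], [d]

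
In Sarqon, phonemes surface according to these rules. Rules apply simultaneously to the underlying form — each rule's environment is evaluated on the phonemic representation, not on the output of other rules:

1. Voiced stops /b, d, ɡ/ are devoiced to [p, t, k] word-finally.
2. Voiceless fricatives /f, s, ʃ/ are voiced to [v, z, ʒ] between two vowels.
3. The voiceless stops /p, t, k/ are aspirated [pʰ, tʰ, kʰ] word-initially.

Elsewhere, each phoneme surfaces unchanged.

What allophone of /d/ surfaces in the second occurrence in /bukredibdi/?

[d]

/d/ (between /b/ and /i/): rule 1 targets it, but not word-finally → unchanged [d].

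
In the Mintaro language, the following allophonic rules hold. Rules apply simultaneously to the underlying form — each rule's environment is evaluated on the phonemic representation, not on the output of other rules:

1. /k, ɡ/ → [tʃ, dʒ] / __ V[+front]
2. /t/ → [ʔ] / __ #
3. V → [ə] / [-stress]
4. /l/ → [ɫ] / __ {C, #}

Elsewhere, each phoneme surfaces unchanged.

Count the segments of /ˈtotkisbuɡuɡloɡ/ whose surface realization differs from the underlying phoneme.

5

Segments that undergo a rule: /k/ → [tʃ] (rule 1); /i/ → [ə] (rule 3); /u/ → [ə] (rule 3); /u/ → [ə] (rule 3); /o/ → [ə] (rule 3).
All other segments surface unchanged.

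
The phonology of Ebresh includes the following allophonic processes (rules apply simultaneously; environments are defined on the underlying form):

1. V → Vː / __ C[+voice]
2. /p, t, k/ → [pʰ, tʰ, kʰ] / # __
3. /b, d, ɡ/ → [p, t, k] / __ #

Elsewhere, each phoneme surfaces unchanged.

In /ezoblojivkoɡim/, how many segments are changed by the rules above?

6

Segments that undergo a rule: /e/ → [eː] (rule 1); /o/ → [oː] (rule 1); /o/ → [oː] (rule 1); /i/ → [iː] (rule 1); /o/ → [oː] (rule 1); /i/ → [iː] (rule 1).
All other segments surface unchanged.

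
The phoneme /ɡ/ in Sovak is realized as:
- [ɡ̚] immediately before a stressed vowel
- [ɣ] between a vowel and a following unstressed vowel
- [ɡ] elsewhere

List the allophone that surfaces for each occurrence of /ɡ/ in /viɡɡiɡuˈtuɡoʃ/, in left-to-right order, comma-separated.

Occurrence 1 (position 3): no conditioning environment matches → elsewhere allophone [ɡ].
Occurrence 2 (position 4): no conditioning environment matches → elsewhere allophone [ɡ].
Occurrence 3 (position 6): between a vowel and a following unstressed vowel → [ɣ].
Occurrence 4 (position 10): between a vowel and a following unstressed vowel → [ɣ].

[ɡ], [ɡ], [ɣ], [ɣ]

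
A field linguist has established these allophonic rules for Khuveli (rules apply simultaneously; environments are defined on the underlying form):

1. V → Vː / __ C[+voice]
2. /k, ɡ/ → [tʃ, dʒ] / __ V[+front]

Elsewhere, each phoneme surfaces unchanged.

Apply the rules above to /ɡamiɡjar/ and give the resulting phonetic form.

[ɡaːmiːɡjaːr]

/ɡ/ (word-initial) fails the environment for rule 2, so it stays [ɡ].
/a/ — between /ɡ/ and /m/, before a voiced consonant — surfaces as [aː] (rule 1).
/m/ (between /a/ and /i/): no rule targets it → [m].
/i/ meets the environment for rule 1 (before a voiced consonant) → [iː].
/ɡ/ (between /i/ and /j/): rule 2 targets it, but not before a front vowel → unchanged [ɡ].
/j/ stays [j].
/a/ meets the environment for rule 1 (before a voiced consonant) → [aː].
/r/ (word-final): no rule targets it → [r].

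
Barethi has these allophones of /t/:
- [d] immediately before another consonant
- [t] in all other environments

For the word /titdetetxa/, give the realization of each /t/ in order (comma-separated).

[t], [d], [t], [d]

Occurrence 1 (position 1): no conditioning environment matches → elsewhere allophone [t].
Occurrence 2 (position 3): immediately before another consonant → [d].
Occurrence 3 (position 6): no conditioning environment matches → elsewhere allophone [t].
Occurrence 4 (position 8): immediately before another consonant → [d].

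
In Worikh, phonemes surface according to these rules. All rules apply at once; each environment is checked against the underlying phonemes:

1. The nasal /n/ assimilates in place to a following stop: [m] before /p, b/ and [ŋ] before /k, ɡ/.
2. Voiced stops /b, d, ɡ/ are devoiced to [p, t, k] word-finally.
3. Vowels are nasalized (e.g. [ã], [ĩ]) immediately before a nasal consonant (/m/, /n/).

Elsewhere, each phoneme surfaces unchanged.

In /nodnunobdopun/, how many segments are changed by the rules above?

2

Segments that undergo a rule: /u/ → [ũ] (rule 3); /u/ → [ũ] (rule 3).
All other segments surface unchanged.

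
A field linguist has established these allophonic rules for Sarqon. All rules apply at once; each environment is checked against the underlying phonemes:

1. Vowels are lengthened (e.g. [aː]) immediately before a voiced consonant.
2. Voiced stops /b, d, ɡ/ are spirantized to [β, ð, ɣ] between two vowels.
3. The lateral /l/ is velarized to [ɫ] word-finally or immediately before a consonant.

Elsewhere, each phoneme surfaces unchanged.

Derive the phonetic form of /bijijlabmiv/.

/b/ (word-initial) fails the environment for rule 2, so it stays [b].
Rule 1 applies to /i/ (between /b/ and /j/: before a voiced consonant) → [iː].
/j/ (between /i/ and /i/) is unaffected → [j].
Rule 1 applies to /i/ (between /j/ and /j/: before a voiced consonant) → [iː].
/j/ (between /i/ and /l/) is unaffected → [j].
/l/ (between /j/ and /a/) is in the target of rule 3 but the environment (word-finally or immediately before a consonant) is not met → [l].
/a/ (between /l/ and /b/): before a voiced consonant, so rule 1 applies → [aː].
/b/ (between /a/ and /m/) is in the target of rule 2 but the environment (between two vowels) is not met → [b].
/m/ (between /b/ and /i/) is unaffected → [m].
/i/ (between /m/ and /v/): before a voiced consonant, so rule 1 applies → [iː].
/v/ (word-final): no rule targets it → [v].

[biːjiːjlaːbmiːv]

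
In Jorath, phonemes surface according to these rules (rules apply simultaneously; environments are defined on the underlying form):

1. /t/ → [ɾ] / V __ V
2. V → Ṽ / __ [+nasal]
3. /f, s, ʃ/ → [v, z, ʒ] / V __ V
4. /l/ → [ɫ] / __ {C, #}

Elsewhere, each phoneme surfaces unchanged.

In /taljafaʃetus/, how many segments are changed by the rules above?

4

Segments that undergo a rule: /l/ → [ɫ] (rule 4); /f/ → [v] (rule 3); /ʃ/ → [ʒ] (rule 3); /t/ → [ɾ] (rule 1).
All other segments surface unchanged.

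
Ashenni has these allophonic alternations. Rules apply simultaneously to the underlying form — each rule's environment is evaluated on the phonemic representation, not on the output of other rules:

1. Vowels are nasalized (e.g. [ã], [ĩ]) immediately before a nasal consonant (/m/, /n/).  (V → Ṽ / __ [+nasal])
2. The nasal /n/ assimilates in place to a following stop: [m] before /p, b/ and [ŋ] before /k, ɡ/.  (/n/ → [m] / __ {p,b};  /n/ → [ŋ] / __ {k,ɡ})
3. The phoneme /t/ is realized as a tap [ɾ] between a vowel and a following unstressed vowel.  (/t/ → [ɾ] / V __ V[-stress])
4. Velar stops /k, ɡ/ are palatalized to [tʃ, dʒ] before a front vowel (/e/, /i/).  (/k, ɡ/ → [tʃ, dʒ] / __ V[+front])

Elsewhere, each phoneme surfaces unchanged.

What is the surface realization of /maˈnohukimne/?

/m/ — not in any rule's target class → [m].
/a/ (between /m/ and /n/) occurs before a nasal consonant → [ã] by rule 1.
/n/ — between /a/ and /o/; rule 2 does not apply here → [n].
/o/ — between /n/ and /h/; rule 1 does not apply here → [o].
/h/ (between /o/ and /u/) is unaffected → [h].
/u/ (between /h/ and /k/) fails the environment for rule 1, so it stays [u].
/k/ — between /u/ and /i/, before a front vowel — surfaces as [tʃ] (rule 4).
/i/ — between /k/ and /m/, before a nasal consonant — surfaces as [ĩ] (rule 1).
/m/ (between /i/ and /n/) is unaffected → [m].
/n/ (between /m/ and /e/) is in the target of rule 2 but the environment (before a labial or velar stop) is not met → [n].
/e/ (word-final): rule 1 targets it, but not before a nasal consonant → unchanged [e].

[mãˈnohutʃĩmne]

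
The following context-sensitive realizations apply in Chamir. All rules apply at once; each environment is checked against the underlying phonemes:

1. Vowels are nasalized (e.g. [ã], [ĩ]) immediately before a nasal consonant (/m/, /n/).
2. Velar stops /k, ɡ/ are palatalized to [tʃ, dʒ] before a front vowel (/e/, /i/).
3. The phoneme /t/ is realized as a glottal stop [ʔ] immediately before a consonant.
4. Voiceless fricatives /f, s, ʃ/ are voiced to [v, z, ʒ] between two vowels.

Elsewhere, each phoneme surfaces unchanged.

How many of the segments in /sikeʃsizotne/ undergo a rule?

2

Segments that undergo a rule: /k/ → [tʃ] (rule 2); /t/ → [ʔ] (rule 3).
All other segments surface unchanged.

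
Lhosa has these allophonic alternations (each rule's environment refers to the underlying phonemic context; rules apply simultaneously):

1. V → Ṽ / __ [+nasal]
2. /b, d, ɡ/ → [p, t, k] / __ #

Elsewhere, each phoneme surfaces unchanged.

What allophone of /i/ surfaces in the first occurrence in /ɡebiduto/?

[i]

/i/ (between /b/ and /d/) fails the environment for rule 1, so it stays [i].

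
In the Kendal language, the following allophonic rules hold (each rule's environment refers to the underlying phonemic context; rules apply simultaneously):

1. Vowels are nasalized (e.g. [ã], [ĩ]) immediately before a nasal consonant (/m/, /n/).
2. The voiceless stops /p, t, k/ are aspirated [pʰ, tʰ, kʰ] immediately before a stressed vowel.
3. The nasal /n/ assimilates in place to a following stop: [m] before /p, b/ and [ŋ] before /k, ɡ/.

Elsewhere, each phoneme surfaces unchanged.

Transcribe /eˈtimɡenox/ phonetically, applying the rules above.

/e/ (word-initial): rule 1 targets it, but not before a nasal consonant → unchanged [e].
/t/ — between /e/ and /i/, immediately before a stressed vowel — surfaces as [tʰ] (rule 2).
/i/ meets the environment for rule 1 (before a nasal consonant) → [ĩ].
/m/ (between /i/ and /ɡ/): no rule targets it → [m].
/ɡ/ (between /m/ and /e/): no rule targets it → [ɡ].
/e/ meets the environment for rule 1 (before a nasal consonant) → [ẽ].
/n/ (between /e/ and /o/) fails the environment for rule 3, so it stays [n].
/o/ (between /n/ and /x/) fails the environment for rule 1, so it stays [o].
/x/ (word-final): no rule targets it → [x].

[eˈtʰĩmɡẽnox]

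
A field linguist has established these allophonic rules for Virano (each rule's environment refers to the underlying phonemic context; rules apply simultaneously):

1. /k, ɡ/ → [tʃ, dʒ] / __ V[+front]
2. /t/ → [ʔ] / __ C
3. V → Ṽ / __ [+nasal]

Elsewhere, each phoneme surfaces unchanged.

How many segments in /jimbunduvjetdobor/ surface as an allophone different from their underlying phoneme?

3

Segments that undergo a rule: /i/ → [ĩ] (rule 3); /u/ → [ũ] (rule 3); /t/ → [ʔ] (rule 2).
All other segments surface unchanged.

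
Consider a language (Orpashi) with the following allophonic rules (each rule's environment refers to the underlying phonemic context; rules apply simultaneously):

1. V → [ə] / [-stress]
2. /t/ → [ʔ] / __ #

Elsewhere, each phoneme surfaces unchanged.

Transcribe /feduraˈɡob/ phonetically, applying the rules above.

[fədərəˈɡob]

/f/ — not in any rule's target class → [f].
/e/ — between /f/ and /d/, in an unstressed syllable — surfaces as [ə] (rule 1).
/d/ stays [d].
/u/ (between /d/ and /r/) occurs in an unstressed syllable → [ə] by rule 1.
/r/ — not in any rule's target class → [r].
/a/ (between /r/ and /ɡ/): in an unstressed syllable, so rule 1 applies → [ə].
/ɡ/ — not in any rule's target class → [ɡ].
/o/ — between /ɡ/ and /b/; rule 1 does not apply here → [o].
/b/ — not in any rule's target class → [b].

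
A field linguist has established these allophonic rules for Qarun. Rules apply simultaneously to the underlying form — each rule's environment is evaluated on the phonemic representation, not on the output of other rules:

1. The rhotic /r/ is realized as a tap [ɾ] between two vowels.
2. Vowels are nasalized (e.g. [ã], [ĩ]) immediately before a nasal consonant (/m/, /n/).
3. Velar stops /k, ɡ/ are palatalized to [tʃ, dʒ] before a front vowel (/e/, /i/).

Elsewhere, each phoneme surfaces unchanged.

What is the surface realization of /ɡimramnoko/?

[dʒĩmrãmnoko]

/ɡ/ meets the environment for rule 3 (before a front vowel) → [dʒ].
/i/ — between /ɡ/ and /m/, before a nasal consonant — surfaces as [ĩ] (rule 2).
/m/ (between /i/ and /r/): no rule targets it → [m].
/r/ — between /m/ and /a/; rule 1 does not apply here → [r].
/a/ (between /r/ and /m/): before a nasal consonant, so rule 2 applies → [ã].
/m/ (between /a/ and /n/) is unaffected → [m].
/n/ (between /m/ and /o/): no rule targets it → [n].
/o/ — between /n/ and /k/; rule 2 does not apply here → [o].
/k/ (between /o/ and /o/) is in the target of rule 3 but the environment (before a front vowel) is not met → [k].
/o/ (word-final) fails the environment for rule 2, so it stays [o].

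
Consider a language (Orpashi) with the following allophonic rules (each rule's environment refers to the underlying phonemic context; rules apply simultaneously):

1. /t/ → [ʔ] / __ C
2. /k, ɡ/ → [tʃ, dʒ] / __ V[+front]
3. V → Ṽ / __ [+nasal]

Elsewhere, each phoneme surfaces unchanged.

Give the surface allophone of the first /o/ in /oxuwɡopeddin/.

/o/ (word-initial) fails the environment for rule 3, so it stays [o].

[o]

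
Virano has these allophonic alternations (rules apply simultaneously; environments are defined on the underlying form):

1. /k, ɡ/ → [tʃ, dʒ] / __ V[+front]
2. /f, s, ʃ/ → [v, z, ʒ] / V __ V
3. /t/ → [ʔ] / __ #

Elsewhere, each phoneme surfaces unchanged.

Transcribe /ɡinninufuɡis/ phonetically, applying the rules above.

[dʒinninuvudʒis]

/ɡ/ (word-initial) occurs before a front vowel → [dʒ] by rule 1.
/i/ (between /ɡ/ and /n/) is unaffected → [i].
/n/ (between /i/ and /n/): no rule targets it → [n].
/n/ (between /n/ and /i/): no rule targets it → [n].
/i/ (between /n/ and /n/) is unaffected → [i].
/n/ — not in any rule's target class → [n].
/u/ — not in any rule's target class → [u].
Rule 2 applies to /f/ (between /u/ and /u/: between two vowels) → [v].
/u/ — not in any rule's target class → [u].
/ɡ/ meets the environment for rule 1 (before a front vowel) → [dʒ].
/i/ (between /ɡ/ and /s/): no rule targets it → [i].
/s/ — word-final; rule 2 does not apply here → [s].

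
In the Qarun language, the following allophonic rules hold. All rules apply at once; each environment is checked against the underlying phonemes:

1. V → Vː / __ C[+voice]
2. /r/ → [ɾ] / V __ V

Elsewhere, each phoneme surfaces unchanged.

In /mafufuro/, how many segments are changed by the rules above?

2

Segments that undergo a rule: /u/ → [uː] (rule 1); /r/ → [ɾ] (rule 2).
All other segments surface unchanged.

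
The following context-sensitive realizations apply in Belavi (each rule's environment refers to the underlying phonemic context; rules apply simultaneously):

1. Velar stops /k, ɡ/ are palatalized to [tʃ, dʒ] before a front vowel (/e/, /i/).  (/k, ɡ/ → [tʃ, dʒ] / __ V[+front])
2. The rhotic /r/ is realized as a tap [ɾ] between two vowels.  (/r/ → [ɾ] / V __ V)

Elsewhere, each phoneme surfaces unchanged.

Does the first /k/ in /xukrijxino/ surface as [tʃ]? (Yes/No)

/k/ (between /u/ and /r/): rule 1 targets it, but not before a front vowel → unchanged [k].
The actual realization is [k], not [tʃ].

No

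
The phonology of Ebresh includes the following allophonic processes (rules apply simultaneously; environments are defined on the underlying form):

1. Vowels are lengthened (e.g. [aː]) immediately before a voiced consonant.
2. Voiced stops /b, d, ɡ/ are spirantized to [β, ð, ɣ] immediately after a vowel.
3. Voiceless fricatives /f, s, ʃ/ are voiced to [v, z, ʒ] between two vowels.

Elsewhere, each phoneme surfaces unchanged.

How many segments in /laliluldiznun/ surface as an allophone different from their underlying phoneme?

Segments that undergo a rule: /a/ → [aː] (rule 1); /i/ → [iː] (rule 1); /u/ → [uː] (rule 1); /i/ → [iː] (rule 1); /u/ → [uː] (rule 1).
All other segments surface unchanged.

5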